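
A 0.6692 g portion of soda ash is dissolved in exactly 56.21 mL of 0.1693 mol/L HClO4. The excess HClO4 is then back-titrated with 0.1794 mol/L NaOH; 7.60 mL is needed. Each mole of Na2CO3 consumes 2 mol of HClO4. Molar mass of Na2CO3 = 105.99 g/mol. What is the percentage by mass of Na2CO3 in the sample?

64.6%

Total n(HClO4) added = 0.1693 x 0.05621 = 0.009516 mol.
n(NaOH) used = 0.1794 x 0.007600 = 0.001363 mol, which equals the excess n(HClO4).
So n(HClO4) consumed by the sample = 0.009516 - 0.001363 = 0.008153 mol.
n(Na2CO3) = 0.008153 / 2 = 0.004076 mol.
mass Na2CO3 = 0.004076 x 105.99 = 0.4321 g, so %Na2CO3 = 0.4321/0.6692 x 100 = 64.6%.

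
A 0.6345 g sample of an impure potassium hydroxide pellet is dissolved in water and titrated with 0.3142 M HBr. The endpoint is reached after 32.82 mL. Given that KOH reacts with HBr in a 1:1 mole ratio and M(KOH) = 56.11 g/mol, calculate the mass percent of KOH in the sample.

91.2%

n(HBr) = 0.3142 x 0.03282 = 0.01031 mol.
n(KOH) = 0.01031 / 1 = 0.01031 mol.
mass of KOH = 0.01031 x 56.11 = 0.5786 g.
% purity = 0.5786 / 0.6345 x 100 = 91.2%.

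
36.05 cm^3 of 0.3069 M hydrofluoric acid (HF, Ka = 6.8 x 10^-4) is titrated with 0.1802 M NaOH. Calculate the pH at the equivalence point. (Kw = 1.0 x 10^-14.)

n(HF) = 0.3069 x 0.03605 = 0.01106 mol; V(NaOH) at equivalence = 0.01106/0.1802 = 0.06140 L.
At equivalence all the acid is converted to F-; total volume = 0.03605 + 0.06140 = 0.09745 L, so [F-] = 0.01106/0.09745 = 0.1135 M.
Kb = Kw/Ka = 1.0e-14 / 6.8 x 10^-4 = 1.47e-11.
[OH^-] = sqrt(Kb x [F-]) = sqrt(1.47e-11 x 0.1135) = 1.29e-6 M.
pOH = 5.89, so pH = 14.00 - 5.89 = 8.11.

8.11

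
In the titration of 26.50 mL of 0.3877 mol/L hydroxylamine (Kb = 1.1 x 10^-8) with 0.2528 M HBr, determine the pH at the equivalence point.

3.43

n(NH2OH) = 0.3877 x 0.02650 = 0.01027 mol; V(HBr) at equivalence = 0.01027/0.2528 = 0.04064 L.
At equivalence the base is fully converted to NH3OH+; total volume = 0.06714 L, so [NH3OH+] = 0.01027/0.06714 = 0.1530 M.
Ka(NH3OH+) = Kw/Kb = 1.0e-14 / 1.1 x 10^-8 = 9.09e-7.
[H^+] = sqrt(Ka x [NH3OH+]) = sqrt(9.09e-7 x 0.1530) = 0.000373 M.
pH = -log(0.000373) = 3.43.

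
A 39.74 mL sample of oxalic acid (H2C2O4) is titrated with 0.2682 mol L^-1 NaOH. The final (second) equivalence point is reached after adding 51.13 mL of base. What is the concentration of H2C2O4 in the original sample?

0.173 M

n(NaOH) = 0.2682 x 0.05113 = 0.01371 mol.
At the final (second) equivalence point, 2 mol OH^- react per mol H2C2O4, so n(H2C2O4) = 0.01371 / 2 = 0.006857 mol.
[H2C2O4] = 0.006857 / 0.03974 L = 0.173 M.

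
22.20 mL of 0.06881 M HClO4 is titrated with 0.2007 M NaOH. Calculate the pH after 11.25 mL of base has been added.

12.34

n(acid) = 0.06881 x 0.02220 = 0.001528 mol; n(NaOH) added = 0.2007 x 0.01125 = 0.002258 mol.
Base is in excess by 0.002258 - 0.001528 = 0.0007303 mol in a total volume of 0.03345 L.
[OH^-] = 0.0007303/0.03345 = 0.02183 M, so pOH = 1.66 and pH = 14.00 - 1.66 = 12.34.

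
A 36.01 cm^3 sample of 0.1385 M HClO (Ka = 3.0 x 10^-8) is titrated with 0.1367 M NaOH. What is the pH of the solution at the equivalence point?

n(HClO) = 0.1385 x 0.03601 = 0.004987 mol; V(NaOH) at equivalence = 0.004987/0.1367 = 0.03648 L.
At equivalence all the acid is converted to ClO-; total volume = 0.03601 + 0.03648 = 0.07249 L, so [ClO-] = 0.004987/0.07249 = 0.06880 M.
Kb = Kw/Ka = 1.0e-14 / 3.0 x 10^-8 = 3.33e-7.
[OH^-] = sqrt(Kb x [ClO-]) = sqrt(3.33e-7 x 0.06880) = 0.000151 M.
pOH = 3.82, so pH = 14.00 - 3.82 = 10.18.

10.18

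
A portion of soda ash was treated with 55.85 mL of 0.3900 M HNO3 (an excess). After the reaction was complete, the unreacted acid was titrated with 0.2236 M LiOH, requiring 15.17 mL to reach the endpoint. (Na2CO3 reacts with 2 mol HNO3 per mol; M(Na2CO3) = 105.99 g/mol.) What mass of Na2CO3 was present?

0.975 g

Total n(HNO3) added = 0.3900 x 0.05585 = 0.02178 mol.
n(LiOH) used = 0.2236 x 0.01517 = 0.003392 mol, which equals the excess n(HNO3).
So n(HNO3) consumed by the sample = 0.02178 - 0.003392 = 0.01839 mol.
n(Na2CO3) = 0.01839 / 2 = 0.009195 mol.
mass = 0.009195 mol x 105.99 g/mol = 0.975 g.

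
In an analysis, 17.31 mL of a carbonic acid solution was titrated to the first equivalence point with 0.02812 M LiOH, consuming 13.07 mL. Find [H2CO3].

0.0212 M

n(LiOH) = 0.02812 x 0.01307 = 0.0003675 mol.
At the first equivalence point, 1 mol OH^- react per mol H2CO3, so n(H2CO3) = 0.0003675 / 1 = 0.0003675 mol.
[H2CO3] = 0.0003675 / 0.01731 L = 0.0212 M.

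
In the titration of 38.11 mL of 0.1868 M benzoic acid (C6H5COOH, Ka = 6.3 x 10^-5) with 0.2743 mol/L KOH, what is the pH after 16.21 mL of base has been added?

Initial n(C6H5COOH) = 0.1868 x 0.03811 = 0.007119 mol.
n(KOH) added = 0.2743 x 0.01621 = 0.004446 mol, converting that many moles of C6H5COOH to C6H5COO-.
Remaining n(C6H5COOH) = 0.002673 mol; n(C6H5COO-) = 0.004446 mol.
By Henderson-Hasselbalch, pH = pKa + log([A^-]/[HA]) = 4.20 + log(0.004446/0.002673) = 4.20 + (+0.22) = 4.42.

4.42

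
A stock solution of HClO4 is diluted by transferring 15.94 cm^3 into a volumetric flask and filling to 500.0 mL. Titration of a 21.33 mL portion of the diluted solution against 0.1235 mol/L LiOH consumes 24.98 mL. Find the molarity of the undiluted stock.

4.54 M

n(LiOH) = 0.1235 x 0.02498 = 0.003085 mol.
n(HClO4) in the aliquot = 0.003085 mol.
[diluted HClO4] = 0.003085 / 0.02133 = 0.1446 M.
Dilution factor = 500.0/15.94 = 31.37, so [stock] = 0.1446 x 31.37 = 4.54 M.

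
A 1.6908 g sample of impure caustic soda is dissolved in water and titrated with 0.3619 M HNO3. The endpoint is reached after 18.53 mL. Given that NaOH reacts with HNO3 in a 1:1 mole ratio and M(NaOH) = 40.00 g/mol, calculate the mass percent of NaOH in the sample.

n(HNO3) = 0.3619 x 0.01853 = 0.006706 mol.
n(NaOH) = 0.006706 / 1 = 0.006706 mol.
mass of NaOH = 0.006706 x 40.00 = 0.2682 g.
% purity = 0.2682 / 1.6908 x 100 = 15.9%.

15.9%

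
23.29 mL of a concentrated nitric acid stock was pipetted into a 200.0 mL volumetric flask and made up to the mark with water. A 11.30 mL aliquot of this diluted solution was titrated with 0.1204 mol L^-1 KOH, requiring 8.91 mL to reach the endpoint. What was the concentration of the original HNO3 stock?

0.815 M

n(KOH) = 0.1204 x 0.008910 = 0.001073 mol.
n(HNO3) in the aliquot = 0.001073 mol.
[diluted HNO3] = 0.001073 / 0.01130 = 0.09493 M.
Dilution factor = 200.0/23.29 = 8.587, so [stock] = 0.09493 x 8.587 = 0.815 M.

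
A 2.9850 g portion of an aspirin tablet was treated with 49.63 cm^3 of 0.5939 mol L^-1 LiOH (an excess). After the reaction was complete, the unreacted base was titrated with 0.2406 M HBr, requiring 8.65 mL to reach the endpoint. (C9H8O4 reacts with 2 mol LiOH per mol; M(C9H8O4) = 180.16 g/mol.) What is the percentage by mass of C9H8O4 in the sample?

Total n(LiOH) added = 0.5939 x 0.04963 = 0.02948 mol.
n(HBr) used = 0.2406 x 0.008650 = 0.002081 mol, which equals the excess n(LiOH).
So n(LiOH) consumed by the sample = 0.02948 - 0.002081 = 0.02739 mol.
n(C9H8O4) = 0.02739 / 2 = 0.01370 mol.
mass C9H8O4 = 0.01370 x 180.16 = 2.468 g, so %C9H8O4 = 2.468/2.9850 x 100 = 82.7%.

82.7%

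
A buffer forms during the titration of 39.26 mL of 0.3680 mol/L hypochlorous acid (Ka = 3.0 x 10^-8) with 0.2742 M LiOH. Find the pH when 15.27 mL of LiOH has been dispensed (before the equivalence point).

Initial n(HClO) = 0.3680 x 0.03926 = 0.01445 mol.
n(LiOH) added = 0.2742 x 0.01527 = 0.004187 mol, converting that many moles of HClO to ClO-.
Remaining n(HClO) = 0.01026 mol; n(ClO-) = 0.004187 mol.
By Henderson-Hasselbalch, pH = pKa + log([A^-]/[HA]) = 7.52 + log(0.004187/0.01026) = 7.52 + (-0.39) = 7.13.

7.13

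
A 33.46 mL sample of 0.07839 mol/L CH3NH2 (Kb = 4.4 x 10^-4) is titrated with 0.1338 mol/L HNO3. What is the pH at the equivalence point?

5.97

n(CH3NH2) = 0.07839 x 0.03346 = 0.002623 mol; V(HNO3) at equivalence = 0.002623/0.1338 = 0.01960 L.
At equivalence the base is fully converted to CH3NH3+; total volume = 0.05306 L, so [CH3NH3+] = 0.002623/0.05306 = 0.04943 M.
Ka(CH3NH3+) = Kw/Kb = 1.0e-14 / 4.4 x 10^-4 = 2.27e-11.
[H^+] = sqrt(Ka x [CH3NH3+]) = sqrt(2.27e-11 x 0.04943) = 1.06e-6 M.
pH = -log(1.06e-6) = 5.97.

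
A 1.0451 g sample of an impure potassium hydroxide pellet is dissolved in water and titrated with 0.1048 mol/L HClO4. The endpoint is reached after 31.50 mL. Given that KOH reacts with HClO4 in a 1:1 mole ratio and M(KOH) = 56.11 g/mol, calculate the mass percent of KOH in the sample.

n(HClO4) = 0.1048 x 0.03150 = 0.003301 mol.
n(KOH) = 0.003301 / 1 = 0.003301 mol.
mass of KOH = 0.003301 x 56.11 = 0.1852 g.
% purity = 0.1852 / 1.0451 x 100 = 17.7%.

17.7%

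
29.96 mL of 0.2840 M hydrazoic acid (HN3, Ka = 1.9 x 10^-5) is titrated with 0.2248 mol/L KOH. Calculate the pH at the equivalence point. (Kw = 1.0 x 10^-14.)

n(HN3) = 0.2840 x 0.02996 = 0.008509 mol; V(KOH) at equivalence = 0.008509/0.2248 = 0.03785 L.
At equivalence all the acid is converted to N3-; total volume = 0.02996 + 0.03785 = 0.06781 L, so [N3-] = 0.008509/0.06781 = 0.1255 M.
Kb = Kw/Ka = 1.0e-14 / 1.9 x 10^-5 = 5.26e-10.
[OH^-] = sqrt(Kb x [N3-]) = sqrt(5.26e-10 x 0.1255) = 8.13e-6 M.
pOH = 5.09, so pH = 14.00 - 5.09 = 8.91.

8.91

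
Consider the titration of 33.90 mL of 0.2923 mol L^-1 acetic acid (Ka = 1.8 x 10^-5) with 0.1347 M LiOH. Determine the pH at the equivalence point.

8.85

n(CH3COOH) = 0.2923 x 0.03390 = 0.009909 mol; V(LiOH) at equivalence = 0.009909/0.1347 = 0.07356 L.
At equivalence all the acid is converted to CH3COO-; total volume = 0.03390 + 0.07356 = 0.1075 L, so [CH3COO-] = 0.009909/0.1075 = 0.09221 M.
Kb = Kw/Ka = 1.0e-14 / 1.8 x 10^-5 = 5.56e-10.
[OH^-] = sqrt(Kb x [CH3COO-]) = sqrt(5.56e-10 x 0.09221) = 7.16e-6 M.
pOH = 5.15, so pH = 14.00 - 5.15 = 8.85.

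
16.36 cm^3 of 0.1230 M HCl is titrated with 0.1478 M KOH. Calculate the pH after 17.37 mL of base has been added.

12.22

n(acid) = 0.1230 x 0.01636 = 0.002012 mol; n(KOH) added = 0.1478 x 0.01737 = 0.002567 mol.
Base is in excess by 0.002567 - 0.002012 = 0.0005550 mol in a total volume of 0.03373 L.
[OH^-] = 0.0005550/0.03373 = 0.01645 M, so pOH = 1.78 and pH = 14.00 - 1.78 = 12.22.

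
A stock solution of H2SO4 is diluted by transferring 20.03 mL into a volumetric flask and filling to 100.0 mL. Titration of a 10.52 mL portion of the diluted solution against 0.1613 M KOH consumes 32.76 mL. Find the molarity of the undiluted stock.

n(KOH) = 0.1613 x 0.03276 = 0.005284 mol.
n(H2SO4) in the aliquot = 0.005284 x 1/2 = 0.002642 mol.
[diluted H2SO4] = 0.002642 / 0.01052 = 0.2511 M.
Dilution factor = 100.0/20.03 = 4.993, so [stock] = 0.2511 x 4.993 = 1.25 M.

1.25 M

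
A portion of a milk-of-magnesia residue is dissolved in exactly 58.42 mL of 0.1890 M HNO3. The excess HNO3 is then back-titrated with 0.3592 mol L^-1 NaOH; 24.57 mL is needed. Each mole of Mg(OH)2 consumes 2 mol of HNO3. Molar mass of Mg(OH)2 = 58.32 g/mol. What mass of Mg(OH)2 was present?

0.0646 g

Total n(HNO3) added = 0.1890 x 0.05842 = 0.01104 mol.
n(NaOH) used = 0.3592 x 0.02457 = 0.008826 mol, which equals the excess n(HNO3).
So n(HNO3) consumed by the sample = 0.01104 - 0.008826 = 0.002216 mol.
n(Mg(OH)2) = 0.002216 / 2 = 0.001108 mol.
mass = 0.001108 mol x 58.32 g/mol = 0.0646 g.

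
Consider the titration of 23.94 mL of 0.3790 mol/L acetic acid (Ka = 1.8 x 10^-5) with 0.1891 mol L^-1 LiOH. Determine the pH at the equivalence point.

n(CH3COOH) = 0.3790 x 0.02394 = 0.009073 mol; V(LiOH) at equivalence = 0.009073/0.1891 = 0.04798 L.
At equivalence all the acid is converted to CH3COO-; total volume = 0.02394 + 0.04798 = 0.07192 L, so [CH3COO-] = 0.009073/0.07192 = 0.1262 M.
Kb = Kw/Ka = 1.0e-14 / 1.8 x 10^-5 = 5.56e-10.
[OH^-] = sqrt(Kb x [CH3COO-]) = sqrt(5.56e-10 x 0.1262) = 8.37e-6 M.
pOH = 5.08, so pH = 14.00 - 5.08 = 8.92.

8.92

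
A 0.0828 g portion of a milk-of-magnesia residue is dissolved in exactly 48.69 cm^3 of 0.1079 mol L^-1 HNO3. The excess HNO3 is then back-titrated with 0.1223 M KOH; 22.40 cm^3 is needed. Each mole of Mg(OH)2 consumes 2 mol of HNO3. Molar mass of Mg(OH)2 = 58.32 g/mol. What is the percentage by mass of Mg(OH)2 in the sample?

88.5%

Total n(HNO3) added = 0.1079 x 0.04869 = 0.005254 mol.
n(KOH) used = 0.1223 x 0.02240 = 0.002740 mol, which equals the excess n(HNO3).
So n(HNO3) consumed by the sample = 0.005254 - 0.002740 = 0.002514 mol.
n(Mg(OH)2) = 0.002514 / 2 = 0.001257 mol.
mass Mg(OH)2 = 0.001257 x 58.32 = 0.07331 g, so %Mg(OH)2 = 0.07331/0.0828 x 100 = 88.5%.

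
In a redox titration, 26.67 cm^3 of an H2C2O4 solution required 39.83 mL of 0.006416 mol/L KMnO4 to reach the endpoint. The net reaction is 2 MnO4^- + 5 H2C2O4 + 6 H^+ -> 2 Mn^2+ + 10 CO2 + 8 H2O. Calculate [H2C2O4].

n(KMnO4) = 0.006416 x 0.03983 = 0.0002555 mol.
From the balanced equation, 2 mol KMnO4 reacts with 5 mol H2C2O4, so n(H2C2O4) = 0.0002555 x 5/2 = 0.0006389 mol.
[H2C2O4] = 0.0006389 / 0.02667 L = 0.0240 M.

0.0240 M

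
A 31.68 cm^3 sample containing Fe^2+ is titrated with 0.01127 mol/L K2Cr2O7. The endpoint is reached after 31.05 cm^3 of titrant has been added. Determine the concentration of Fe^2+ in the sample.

0.0663 M

n(K2Cr2O7) = 0.01127 x 0.03105 = 0.0003499 mol.
From the balanced equation, 1 mol K2Cr2O7 reacts with 6 mol Fe^2+, so n(Fe^2+) = 0.0003499 x 6/1 = 0.002100 mol.
[Fe^2+] = 0.002100 / 0.03168 L = 0.0663 M.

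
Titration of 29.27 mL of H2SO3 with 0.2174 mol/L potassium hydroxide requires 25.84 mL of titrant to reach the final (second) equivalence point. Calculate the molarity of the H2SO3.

n(KOH) = 0.2174 x 0.02584 = 0.005618 mol.
At the final (second) equivalence point, 2 mol OH^- react per mol H2SO3, so n(H2SO3) = 0.005618 / 2 = 0.002809 mol.
[H2SO3] = 0.002809 / 0.02927 L = 0.0960 M.

0.0960 M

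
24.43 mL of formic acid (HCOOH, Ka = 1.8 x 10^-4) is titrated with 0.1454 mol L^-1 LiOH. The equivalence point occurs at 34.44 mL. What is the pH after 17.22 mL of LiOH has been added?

3.74

17.22 mL is exactly half the equivalence volume (34.44/2), i.e. the half-equivalence point.
There, n(HA) = n(A^-), so pH = pKa = -log(1.8 x 10^-4) = 3.74.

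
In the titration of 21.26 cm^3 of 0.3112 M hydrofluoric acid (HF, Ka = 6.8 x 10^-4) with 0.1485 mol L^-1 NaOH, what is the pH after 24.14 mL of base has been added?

3.24

Initial n(HF) = 0.3112 x 0.02126 = 0.006616 mol.
n(NaOH) added = 0.1485 x 0.02414 = 0.003585 mol, converting that many moles of HF to F-.
Remaining n(HF) = 0.003031 mol; n(F-) = 0.003585 mol.
By Henderson-Hasselbalch, pH = pKa + log([A^-]/[HA]) = 3.17 + log(0.003585/0.003031) = 3.17 + (+0.07) = 3.24.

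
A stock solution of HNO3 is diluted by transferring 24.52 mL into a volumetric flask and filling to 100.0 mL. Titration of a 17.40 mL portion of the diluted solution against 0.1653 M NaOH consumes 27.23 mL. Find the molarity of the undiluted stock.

n(NaOH) = 0.1653 x 0.02723 = 0.004501 mol.
n(HNO3) in the aliquot = 0.004501 mol.
[diluted HNO3] = 0.004501 / 0.01740 = 0.2587 M.
Dilution factor = 100.0/24.52 = 4.078, so [stock] = 0.2587 x 4.078 = 1.05 M.

1.05 M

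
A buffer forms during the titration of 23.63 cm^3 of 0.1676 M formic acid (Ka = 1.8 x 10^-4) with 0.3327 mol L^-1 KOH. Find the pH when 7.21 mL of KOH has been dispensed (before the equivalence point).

Initial n(HCOOH) = 0.1676 x 0.02363 = 0.003960 mol.
n(KOH) added = 0.3327 x 0.007210 = 0.002399 mol, converting that many moles of HCOOH to HCOO-.
Remaining n(HCOOH) = 0.001562 mol; n(HCOO-) = 0.002399 mol.
By Henderson-Hasselbalch, pH = pKa + log([A^-]/[HA]) = 3.74 + log(0.002399/0.001562) = 3.74 + (+0.19) = 3.93.

3.93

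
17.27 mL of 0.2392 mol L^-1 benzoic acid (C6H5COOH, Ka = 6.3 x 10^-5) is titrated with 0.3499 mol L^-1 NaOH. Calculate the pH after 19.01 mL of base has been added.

n(acid) = 0.2392 x 0.01727 = 0.004131 mol; n(NaOH) added = 0.3499 x 0.01901 = 0.006652 mol.
Base is in excess by 0.006652 - 0.004131 = 0.002521 mol in a total volume of 0.03628 L.
[OH^-] = 0.002521/0.03628 = 0.06948 M, so pOH = 1.16 and pH = 14.00 - 1.16 = 12.84.

12.84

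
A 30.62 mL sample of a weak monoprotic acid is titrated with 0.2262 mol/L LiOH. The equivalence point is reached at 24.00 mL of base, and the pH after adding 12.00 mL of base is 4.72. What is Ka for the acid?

1.9 x 10^-5

12.00 mL is half of the equivalence volume, so this is the half-equivalence point where [HA] = [A^-].
At half-equivalence pH = pKa, so pKa = 4.72.
Ka = 10^(-4.72) = 1.9 x 10^-5.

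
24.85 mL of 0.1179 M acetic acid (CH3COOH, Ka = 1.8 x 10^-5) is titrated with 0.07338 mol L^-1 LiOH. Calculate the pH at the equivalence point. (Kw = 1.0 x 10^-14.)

n(CH3COOH) = 0.1179 x 0.02485 = 0.002930 mol; V(LiOH) at equivalence = 0.002930/0.07338 = 0.03993 L.
At equivalence all the acid is converted to CH3COO-; total volume = 0.02485 + 0.03993 = 0.06478 L, so [CH3COO-] = 0.002930/0.06478 = 0.04523 M.
Kb = Kw/Ka = 1.0e-14 / 1.8 x 10^-5 = 5.56e-10.
[OH^-] = sqrt(Kb x [CH3COO-]) = sqrt(5.56e-10 x 0.04523) = 5.01e-6 M.
pOH = 5.30, so pH = 14.00 - 5.30 = 8.70.

8.70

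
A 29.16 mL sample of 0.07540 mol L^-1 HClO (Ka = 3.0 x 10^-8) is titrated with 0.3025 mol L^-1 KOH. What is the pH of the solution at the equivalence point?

n(HClO) = 0.07540 x 0.02916 = 0.002199 mol; V(KOH) at equivalence = 0.002199/0.3025 = 0.007268 L.
At equivalence all the acid is converted to ClO-; total volume = 0.02916 + 0.007268 = 0.03643 L, so [ClO-] = 0.002199/0.03643 = 0.06036 M.
Kb = Kw/Ka = 1.0e-14 / 3.0 x 10^-8 = 3.33e-7.
[OH^-] = sqrt(Kb x [ClO-]) = sqrt(3.33e-7 x 0.06036) = 0.000142 M.
pOH = 3.85, so pH = 14.00 - 3.85 = 10.15.

10.15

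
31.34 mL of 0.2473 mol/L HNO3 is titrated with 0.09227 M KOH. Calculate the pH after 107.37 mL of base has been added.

n(acid) = 0.2473 x 0.03134 = 0.007750 mol; n(KOH) added = 0.09227 x 0.1074 = 0.009907 mol.
Base is in excess by 0.009907 - 0.007750 = 0.002157 mol in a total volume of 0.1387 L.
[OH^-] = 0.002157/0.1387 = 0.01555 M, so pOH = 1.81 and pH = 14.00 - 1.81 = 12.19.

12.19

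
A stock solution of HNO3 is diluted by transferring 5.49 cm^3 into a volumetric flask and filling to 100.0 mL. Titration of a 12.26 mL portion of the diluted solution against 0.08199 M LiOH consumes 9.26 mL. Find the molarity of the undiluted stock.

n(LiOH) = 0.08199 x 0.009260 = 0.0007592 mol.
n(HNO3) in the aliquot = 0.0007592 mol.
[diluted HNO3] = 0.0007592 / 0.01226 = 0.06193 M.
Dilution factor = 100.0/5.490 = 18.21, so [stock] = 0.06193 x 18.21 = 1.13 M.

1.13 M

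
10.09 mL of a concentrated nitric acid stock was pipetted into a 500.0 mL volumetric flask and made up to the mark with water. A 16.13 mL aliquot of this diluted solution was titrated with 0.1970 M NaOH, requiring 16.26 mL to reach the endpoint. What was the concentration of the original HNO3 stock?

9.84 M

n(NaOH) = 0.1970 x 0.01626 = 0.003203 mol.
n(HNO3) in the aliquot = 0.003203 mol.
[diluted HNO3] = 0.003203 / 0.01613 = 0.1986 M.
Dilution factor = 500.0/10.09 = 49.55, so [stock] = 0.1986 x 49.55 = 9.84 M.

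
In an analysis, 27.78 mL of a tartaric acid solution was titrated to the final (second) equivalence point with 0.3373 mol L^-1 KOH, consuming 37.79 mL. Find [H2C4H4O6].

0.229 M

n(KOH) = 0.3373 x 0.03779 = 0.01275 mol.
At the final (second) equivalence point, 2 mol OH^- react per mol H2C4H4O6, so n(H2C4H4O6) = 0.01275 / 2 = 0.006373 mol.
[H2C4H4O6] = 0.006373 / 0.02778 L = 0.229 M.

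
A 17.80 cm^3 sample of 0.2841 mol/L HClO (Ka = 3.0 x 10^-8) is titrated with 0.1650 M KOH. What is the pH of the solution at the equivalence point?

n(HClO) = 0.2841 x 0.01780 = 0.005057 mol; V(KOH) at equivalence = 0.005057/0.1650 = 0.03065 L.
At equivalence all the acid is converted to ClO-; total volume = 0.01780 + 0.03065 = 0.04845 L, so [ClO-] = 0.005057/0.04845 = 0.1044 M.
Kb = Kw/Ka = 1.0e-14 / 3.0 x 10^-8 = 3.33e-7.
[OH^-] = sqrt(Kb x [ClO-]) = sqrt(3.33e-7 x 0.1044) = 0.000187 M.
pOH = 3.73, so pH = 14.00 - 3.73 = 10.27.

10.27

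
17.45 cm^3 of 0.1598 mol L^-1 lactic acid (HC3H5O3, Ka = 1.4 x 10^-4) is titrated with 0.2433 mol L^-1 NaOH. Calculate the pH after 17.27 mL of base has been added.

n(acid) = 0.1598 x 0.01745 = 0.002789 mol; n(NaOH) added = 0.2433 x 0.01727 = 0.004202 mol.
Base is in excess by 0.004202 - 0.002789 = 0.001413 mol in a total volume of 0.03472 L.
[OH^-] = 0.001413/0.03472 = 0.04071 M, so pOH = 1.39 and pH = 14.00 - 1.39 = 12.61.

12.61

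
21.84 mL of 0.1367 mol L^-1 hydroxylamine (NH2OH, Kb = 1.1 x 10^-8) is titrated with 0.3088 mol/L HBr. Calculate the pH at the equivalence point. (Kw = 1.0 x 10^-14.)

n(NH2OH) = 0.1367 x 0.02184 = 0.002986 mol; V(HBr) at equivalence = 0.002986/0.3088 = 0.009668 L.
At equivalence the base is fully converted to NH3OH+; total volume = 0.03151 L, so [NH3OH+] = 0.002986/0.03151 = 0.09475 M.
Ka(NH3OH+) = Kw/Kb = 1.0e-14 / 1.1 x 10^-8 = 9.09e-7.
[H^+] = sqrt(Ka x [NH3OH+]) = sqrt(9.09e-7 x 0.09475) = 0.000293 M.
pH = -log(0.000293) = 3.53.

3.53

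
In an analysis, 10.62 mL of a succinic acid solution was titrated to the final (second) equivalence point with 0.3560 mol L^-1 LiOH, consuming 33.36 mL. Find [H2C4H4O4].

n(LiOH) = 0.3560 x 0.03336 = 0.01188 mol.
At the final (second) equivalence point, 2 mol OH^- react per mol H2C4H4O4, so n(H2C4H4O4) = 0.01188 / 2 = 0.005938 mol.
[H2C4H4O4] = 0.005938 / 0.01062 L = 0.559 M.

0.559 M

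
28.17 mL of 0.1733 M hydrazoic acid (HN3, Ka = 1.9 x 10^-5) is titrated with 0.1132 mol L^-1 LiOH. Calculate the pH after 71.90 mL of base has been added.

12.51

n(acid) = 0.1733 x 0.02817 = 0.004882 mol; n(LiOH) added = 0.1132 x 0.07190 = 0.008139 mol.
Base is in excess by 0.008139 - 0.004882 = 0.003257 mol in a total volume of 0.1001 L.
[OH^-] = 0.003257/0.1001 = 0.03255 M, so pOH = 1.49 and pH = 14.00 - 1.49 = 12.51.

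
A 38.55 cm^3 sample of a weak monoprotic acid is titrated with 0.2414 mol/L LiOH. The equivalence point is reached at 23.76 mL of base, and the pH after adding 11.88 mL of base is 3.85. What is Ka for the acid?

11.88 mL is half of the equivalence volume, so this is the half-equivalence point where [HA] = [A^-].
At half-equivalence pH = pKa, so pKa = 3.85.
Ka = 10^(-3.85) = 1.4 x 10^-4.

1.4 x 10^-4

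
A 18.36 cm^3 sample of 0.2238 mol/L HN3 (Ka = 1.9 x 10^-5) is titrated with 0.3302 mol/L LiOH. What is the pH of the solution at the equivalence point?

8.92

n(HN3) = 0.2238 x 0.01836 = 0.004109 mol; V(LiOH) at equivalence = 0.004109/0.3302 = 0.01244 L.
At equivalence all the acid is converted to N3-; total volume = 0.01836 + 0.01244 = 0.03080 L, so [N3-] = 0.004109/0.03080 = 0.1334 M.
Kb = Kw/Ka = 1.0e-14 / 1.9 x 10^-5 = 5.26e-10.
[OH^-] = sqrt(Kb x [N3-]) = sqrt(5.26e-10 x 0.1334) = 8.38e-6 M.
pOH = 5.08, so pH = 14.00 - 5.08 = 8.92.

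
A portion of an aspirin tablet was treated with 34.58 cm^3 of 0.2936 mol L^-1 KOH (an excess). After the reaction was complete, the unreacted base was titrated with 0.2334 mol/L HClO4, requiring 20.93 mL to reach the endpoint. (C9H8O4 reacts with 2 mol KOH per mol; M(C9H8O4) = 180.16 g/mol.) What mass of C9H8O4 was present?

Total n(KOH) added = 0.2936 x 0.03458 = 0.01015 mol.
n(HClO4) used = 0.2334 x 0.02093 = 0.004885 mol, which equals the excess n(KOH).
So n(KOH) consumed by the sample = 0.01015 - 0.004885 = 0.005268 mol.
n(C9H8O4) = 0.005268 / 2 = 0.002634 mol.
mass = 0.002634 mol x 180.16 g/mol = 0.475 g.

0.475 g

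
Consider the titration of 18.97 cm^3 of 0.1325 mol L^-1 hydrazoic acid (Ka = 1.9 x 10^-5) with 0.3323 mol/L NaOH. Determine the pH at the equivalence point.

8.85

n(HN3) = 0.1325 x 0.01897 = 0.002514 mol; V(NaOH) at equivalence = 0.002514/0.3323 = 0.007564 L.
At equivalence all the acid is converted to N3-; total volume = 0.01897 + 0.007564 = 0.02653 L, so [N3-] = 0.002514/0.02653 = 0.09473 M.
Kb = Kw/Ka = 1.0e-14 / 1.9 x 10^-5 = 5.26e-10.
[OH^-] = sqrt(Kb x [N3-]) = sqrt(5.26e-10 x 0.09473) = 7.06e-6 M.
pOH = 5.15, so pH = 14.00 - 5.15 = 8.85.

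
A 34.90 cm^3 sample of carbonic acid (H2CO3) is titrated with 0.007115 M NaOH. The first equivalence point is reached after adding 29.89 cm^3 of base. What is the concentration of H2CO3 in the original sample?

0.00609 M

n(NaOH) = 0.007115 x 0.02989 = 0.0002127 mol.
At the first equivalence point, 1 mol OH^- react per mol H2CO3, so n(H2CO3) = 0.0002127 / 1 = 0.0002127 mol.
[H2CO3] = 0.0002127 / 0.03490 L = 0.00609 M.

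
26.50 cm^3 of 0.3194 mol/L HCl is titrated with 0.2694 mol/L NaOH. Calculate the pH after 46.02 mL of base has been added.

12.73

n(acid) = 0.3194 x 0.02650 = 0.008464 mol; n(NaOH) added = 0.2694 x 0.04602 = 0.01240 mol.
Base is in excess by 0.01240 - 0.008464 = 0.003934 mol in a total volume of 0.07252 L.
[OH^-] = 0.003934/0.07252 = 0.05424 M, so pOH = 1.27 and pH = 14.00 - 1.27 = 12.73.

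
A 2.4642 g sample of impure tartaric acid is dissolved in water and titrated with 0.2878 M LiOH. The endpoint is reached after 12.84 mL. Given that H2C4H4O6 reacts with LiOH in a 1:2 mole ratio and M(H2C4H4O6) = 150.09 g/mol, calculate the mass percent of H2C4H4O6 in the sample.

n(LiOH) = 0.2878 x 0.01284 = 0.003695 mol.
n(H2C4H4O6) = 0.003695 / 2 = 0.001848 mol.
mass of H2C4H4O6 = 0.001848 x 150.09 = 0.2773 g.
% purity = 0.2773 / 2.4642 x 100 = 11.3%.

11.3%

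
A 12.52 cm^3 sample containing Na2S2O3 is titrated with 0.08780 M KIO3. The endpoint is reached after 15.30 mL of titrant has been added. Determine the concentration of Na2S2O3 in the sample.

0.644 M

n(KIO3) = 0.08780 x 0.01530 = 0.001343 mol.
From the balanced equation, 1 mol KIO3 reacts with 6 mol Na2S2O3, so n(Na2S2O3) = 0.001343 x 6/1 = 0.008060 mol.
[Na2S2O3] = 0.008060 / 0.01252 L = 0.644 M.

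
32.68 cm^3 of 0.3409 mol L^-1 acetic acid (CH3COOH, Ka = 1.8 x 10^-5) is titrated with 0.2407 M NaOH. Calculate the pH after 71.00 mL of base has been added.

n(acid) = 0.3409 x 0.03268 = 0.01114 mol; n(NaOH) added = 0.2407 x 0.07100 = 0.01709 mol.
Base is in excess by 0.01709 - 0.01114 = 0.005949 mol in a total volume of 0.1037 L.
[OH^-] = 0.005949/0.1037 = 0.05738 M, so pOH = 1.24 and pH = 14.00 - 1.24 = 12.76.

12.76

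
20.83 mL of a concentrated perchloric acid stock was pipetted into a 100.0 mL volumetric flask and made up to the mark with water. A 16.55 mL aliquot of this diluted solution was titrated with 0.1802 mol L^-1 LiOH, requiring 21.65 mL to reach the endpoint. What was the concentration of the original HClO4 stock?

n(LiOH) = 0.1802 x 0.02165 = 0.003901 mol.
n(HClO4) in the aliquot = 0.003901 mol.
[diluted HClO4] = 0.003901 / 0.01655 = 0.2357 M.
Dilution factor = 100.0/20.83 = 4.801, so [stock] = 0.2357 x 4.801 = 1.13 M.

1.13 M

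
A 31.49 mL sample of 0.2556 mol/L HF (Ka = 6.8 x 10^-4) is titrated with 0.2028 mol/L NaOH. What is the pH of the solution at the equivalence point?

8.11

n(HF) = 0.2556 x 0.03149 = 0.008049 mol; V(NaOH) at equivalence = 0.008049/0.2028 = 0.03969 L.
At equivalence all the acid is converted to F-; total volume = 0.03149 + 0.03969 = 0.07118 L, so [F-] = 0.008049/0.07118 = 0.1131 M.
Kb = Kw/Ka = 1.0e-14 / 6.8 x 10^-4 = 1.47e-11.
[OH^-] = sqrt(Kb x [F-]) = sqrt(1.47e-11 x 0.1131) = 1.29e-6 M.
pOH = 5.89, so pH = 14.00 - 5.89 = 8.11.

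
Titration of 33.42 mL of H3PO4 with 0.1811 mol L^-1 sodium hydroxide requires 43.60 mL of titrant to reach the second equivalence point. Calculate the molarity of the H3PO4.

n(NaOH) = 0.1811 x 0.04360 = 0.007896 mol.
At the second equivalence point, 2 mol OH^- react per mol H3PO4, so n(H3PO4) = 0.007896 / 2 = 0.003948 mol.
[H3PO4] = 0.003948 / 0.03342 L = 0.118 M.

0.118 M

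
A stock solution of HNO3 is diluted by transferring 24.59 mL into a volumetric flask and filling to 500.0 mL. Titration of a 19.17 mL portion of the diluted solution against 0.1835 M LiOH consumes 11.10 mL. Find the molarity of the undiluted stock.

2.16 M

n(LiOH) = 0.1835 x 0.01110 = 0.002037 mol.
n(HNO3) in the aliquot = 0.002037 mol.
[diluted HNO3] = 0.002037 / 0.01917 = 0.1063 M.
Dilution factor = 500.0/24.59 = 20.33, so [stock] = 0.1063 x 20.33 = 2.16 M.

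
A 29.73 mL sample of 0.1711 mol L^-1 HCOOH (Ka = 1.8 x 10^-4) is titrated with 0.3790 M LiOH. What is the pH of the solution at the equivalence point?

8.41

n(HCOOH) = 0.1711 x 0.02973 = 0.005087 mol; V(LiOH) at equivalence = 0.005087/0.3790 = 0.01342 L.
At equivalence all the acid is converted to HCOO-; total volume = 0.02973 + 0.01342 = 0.04315 L, so [HCOO-] = 0.005087/0.04315 = 0.1179 M.
Kb = Kw/Ka = 1.0e-14 / 1.8 x 10^-4 = 5.56e-11.
[OH^-] = sqrt(Kb x [HCOO-]) = sqrt(5.56e-11 x 0.1179) = 2.56e-6 M.
pOH = 5.59, so pH = 14.00 - 5.59 = 8.41.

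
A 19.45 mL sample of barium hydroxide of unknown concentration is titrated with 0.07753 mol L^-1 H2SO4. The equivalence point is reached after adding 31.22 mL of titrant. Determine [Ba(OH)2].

0.124 M

n(H2SO4) delivered = 0.07753 x 0.03122 = 0.002420 mol.
For a 1:1 reaction, n(Ba(OH)2) = 0.002420 mol.
[Ba(OH)2] = 0.002420 mol / 0.01945 L = 0.124 M.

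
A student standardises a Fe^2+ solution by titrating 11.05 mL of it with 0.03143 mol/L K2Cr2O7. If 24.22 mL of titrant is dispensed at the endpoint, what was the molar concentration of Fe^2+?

n(K2Cr2O7) = 0.03143 x 0.02422 = 0.0007612 mol.
From the balanced equation, 1 mol K2Cr2O7 reacts with 6 mol Fe^2+, so n(Fe^2+) = 0.0007612 x 6/1 = 0.004567 mol.
[Fe^2+] = 0.004567 / 0.01105 L = 0.413 M.

0.413 M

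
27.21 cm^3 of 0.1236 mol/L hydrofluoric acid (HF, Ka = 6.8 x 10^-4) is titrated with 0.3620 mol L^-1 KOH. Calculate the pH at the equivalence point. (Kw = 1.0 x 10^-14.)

8.07

n(HF) = 0.1236 x 0.02721 = 0.003363 mol; V(KOH) at equivalence = 0.003363/0.3620 = 0.009290 L.
At equivalence all the acid is converted to F-; total volume = 0.02721 + 0.009290 = 0.03650 L, so [F-] = 0.003363/0.03650 = 0.09214 M.
Kb = Kw/Ka = 1.0e-14 / 6.8 x 10^-4 = 1.47e-11.
[OH^-] = sqrt(Kb x [F-]) = sqrt(1.47e-11 x 0.09214) = 1.16e-6 M.
pOH = 5.93, so pH = 14.00 - 5.93 = 8.07.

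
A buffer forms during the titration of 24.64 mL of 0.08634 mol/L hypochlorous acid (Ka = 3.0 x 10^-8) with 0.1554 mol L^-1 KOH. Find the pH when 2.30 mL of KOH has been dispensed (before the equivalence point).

Initial n(HClO) = 0.08634 x 0.02464 = 0.002127 mol.
n(KOH) added = 0.1554 x 0.002300 = 0.0003574 mol, converting that many moles of HClO to ClO-.
Remaining n(HClO) = 0.001770 mol; n(ClO-) = 0.0003574 mol.
By Henderson-Hasselbalch, pH = pKa + log([A^-]/[HA]) = 7.52 + log(0.0003574/0.001770) = 7.52 + (-0.69) = 6.83.

6.83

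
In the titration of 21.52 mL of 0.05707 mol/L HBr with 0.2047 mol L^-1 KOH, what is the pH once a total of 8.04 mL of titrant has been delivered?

12.15

n(acid) = 0.05707 x 0.02152 = 0.001228 mol; n(KOH) added = 0.2047 x 0.008040 = 0.001646 mol.
Base is in excess by 0.001646 - 0.001228 = 0.0004176 mol in a total volume of 0.02956 L.
[OH^-] = 0.0004176/0.02956 = 0.01413 M, so pOH = 1.85 and pH = 14.00 - 1.85 = 12.15.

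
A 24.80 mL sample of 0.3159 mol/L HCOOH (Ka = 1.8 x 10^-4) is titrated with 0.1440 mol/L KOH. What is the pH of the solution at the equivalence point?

8.37

n(HCOOH) = 0.3159 x 0.02480 = 0.007834 mol; V(KOH) at equivalence = 0.007834/0.1440 = 0.05441 L.
At equivalence all the acid is converted to HCOO-; total volume = 0.02480 + 0.05441 = 0.07921 L, so [HCOO-] = 0.007834/0.07921 = 0.09891 M.
Kb = Kw/Ka = 1.0e-14 / 1.8 x 10^-4 = 5.56e-11.
[OH^-] = sqrt(Kb x [HCOO-]) = sqrt(5.56e-11 x 0.09891) = 2.34e-6 M.
pOH = 5.63, so pH = 14.00 - 5.63 = 8.37.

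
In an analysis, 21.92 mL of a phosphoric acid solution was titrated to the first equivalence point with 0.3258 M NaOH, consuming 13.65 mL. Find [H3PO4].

0.203 M

n(NaOH) = 0.3258 x 0.01365 = 0.004447 mol.
At the first equivalence point, 1 mol OH^- react per mol H3PO4, so n(H3PO4) = 0.004447 / 1 = 0.004447 mol.
[H3PO4] = 0.004447 / 0.02192 L = 0.203 M.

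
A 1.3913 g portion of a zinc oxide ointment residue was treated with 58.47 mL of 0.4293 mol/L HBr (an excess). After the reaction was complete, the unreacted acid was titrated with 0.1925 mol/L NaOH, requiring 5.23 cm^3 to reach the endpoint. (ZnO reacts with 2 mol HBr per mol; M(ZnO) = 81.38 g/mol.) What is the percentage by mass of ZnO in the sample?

70.5%

Total n(HBr) added = 0.4293 x 0.05847 = 0.02510 mol.
n(NaOH) used = 0.1925 x 0.005230 = 0.001007 mol, which equals the excess n(HBr).
So n(HBr) consumed by the sample = 0.02510 - 0.001007 = 0.02409 mol.
n(ZnO) = 0.02409 / 2 = 0.01205 mol.
mass ZnO = 0.01205 x 81.38 = 0.9804 g, so %ZnO = 0.9804/1.3913 x 100 = 70.5%.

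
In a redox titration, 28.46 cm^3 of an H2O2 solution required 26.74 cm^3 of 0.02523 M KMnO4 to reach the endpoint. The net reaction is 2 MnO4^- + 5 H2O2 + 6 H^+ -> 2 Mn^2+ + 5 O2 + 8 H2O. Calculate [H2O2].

0.0593 M

n(KMnO4) = 0.02523 x 0.02674 = 0.0006747 mol.
From the balanced equation, 2 mol KMnO4 reacts with 5 mol H2O2, so n(H2O2) = 0.0006747 x 5/2 = 0.001687 mol.
[H2O2] = 0.001687 / 0.02846 L = 0.0593 M.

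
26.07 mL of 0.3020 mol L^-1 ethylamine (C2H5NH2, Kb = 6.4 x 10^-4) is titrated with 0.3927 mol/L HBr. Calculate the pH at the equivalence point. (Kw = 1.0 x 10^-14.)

5.79

n(C2H5NH2) = 0.3020 x 0.02607 = 0.007873 mol; V(HBr) at equivalence = 0.007873/0.3927 = 0.02005 L.
At equivalence the base is fully converted to C2H5NH3+; total volume = 0.04612 L, so [C2H5NH3+] = 0.007873/0.04612 = 0.1707 M.
Ka(C2H5NH3+) = Kw/Kb = 1.0e-14 / 6.4 x 10^-4 = 1.56e-11.
[H^+] = sqrt(Ka x [C2H5NH3+]) = sqrt(1.56e-11 x 0.1707) = 1.63e-6 M.
pH = -log(1.63e-6) = 5.79.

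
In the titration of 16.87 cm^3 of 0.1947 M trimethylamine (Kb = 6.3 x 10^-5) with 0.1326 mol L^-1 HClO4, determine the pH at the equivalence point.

n((CH3)3N) = 0.1947 x 0.01687 = 0.003285 mol; V(HClO4) at equivalence = 0.003285/0.1326 = 0.02477 L.
At equivalence the base is fully converted to (CH3)3NH+; total volume = 0.04164 L, so [(CH3)3NH+] = 0.003285/0.04164 = 0.07888 M.
Ka((CH3)3NH+) = Kw/Kb = 1.0e-14 / 6.3 x 10^-5 = 1.59e-10.
[H^+] = sqrt(Ka x [(CH3)3NH+]) = sqrt(1.59e-10 x 0.07888) = 3.54e-6 M.
pH = -log(3.54e-6) = 5.45.

5.45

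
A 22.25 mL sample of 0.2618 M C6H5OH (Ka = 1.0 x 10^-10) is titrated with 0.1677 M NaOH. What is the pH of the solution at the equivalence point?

n(C6H5OH) = 0.2618 x 0.02225 = 0.005825 mol; V(NaOH) at equivalence = 0.005825/0.1677 = 0.03473 L.
At equivalence all the acid is converted to C6H5O-; total volume = 0.02225 + 0.03473 = 0.05698 L, so [C6H5O-] = 0.005825/0.05698 = 0.1022 M.
Kb = Kw/Ka = 1.0e-14 / 1.0 x 10^-10 = 0.000100.
[OH^-] = sqrt(Kb x [C6H5O-]) = sqrt(0.000100 x 0.1022) = 0.00320 M.
pOH = 2.50, so pH = 14.00 - 2.50 = 11.50.

11.50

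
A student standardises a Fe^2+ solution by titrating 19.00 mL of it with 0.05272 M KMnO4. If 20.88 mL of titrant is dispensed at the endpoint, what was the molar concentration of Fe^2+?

0.290 M

n(KMnO4) = 0.05272 x 0.02088 = 0.001101 mol.
From the balanced equation, 1 mol KMnO4 reacts with 5 mol Fe^2+, so n(Fe^2+) = 0.001101 x 5/1 = 0.005504 mol.
[Fe^2+] = 0.005504 / 0.01900 L = 0.290 M.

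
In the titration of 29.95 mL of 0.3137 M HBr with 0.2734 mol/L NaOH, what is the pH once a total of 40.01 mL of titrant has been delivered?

12.34

n(acid) = 0.3137 x 0.02995 = 0.009395 mol; n(NaOH) added = 0.2734 x 0.04001 = 0.01094 mol.
Base is in excess by 0.01094 - 0.009395 = 0.001543 mol in a total volume of 0.06996 L.
[OH^-] = 0.001543/0.06996 = 0.02206 M, so pOH = 1.66 and pH = 14.00 - 1.66 = 12.34.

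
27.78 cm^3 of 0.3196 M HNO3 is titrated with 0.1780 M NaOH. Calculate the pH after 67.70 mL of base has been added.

n(acid) = 0.3196 x 0.02778 = 0.008878 mol; n(NaOH) added = 0.1780 x 0.06770 = 0.01205 mol.
Base is in excess by 0.01205 - 0.008878 = 0.003172 mol in a total volume of 0.09548 L.
[OH^-] = 0.003172/0.09548 = 0.03322 M, so pOH = 1.48 and pH = 14.00 - 1.48 = 12.52.

12.52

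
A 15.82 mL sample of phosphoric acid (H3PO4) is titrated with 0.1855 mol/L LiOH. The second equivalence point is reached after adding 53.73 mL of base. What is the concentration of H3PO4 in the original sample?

n(LiOH) = 0.1855 x 0.05373 = 0.009967 mol.
At the second equivalence point, 2 mol OH^- react per mol H3PO4, so n(H3PO4) = 0.009967 / 2 = 0.004983 mol.
[H3PO4] = 0.004983 / 0.01582 L = 0.315 M.

0.315 M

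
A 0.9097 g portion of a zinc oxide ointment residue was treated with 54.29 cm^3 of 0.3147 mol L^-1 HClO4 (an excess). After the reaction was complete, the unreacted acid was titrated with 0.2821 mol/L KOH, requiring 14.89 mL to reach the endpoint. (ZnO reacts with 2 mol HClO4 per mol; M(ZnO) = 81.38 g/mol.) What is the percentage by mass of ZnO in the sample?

57.6%

Total n(HClO4) added = 0.3147 x 0.05429 = 0.01709 mol.
n(KOH) used = 0.2821 x 0.01489 = 0.004200 mol, which equals the excess n(HClO4).
So n(HClO4) consumed by the sample = 0.01709 - 0.004200 = 0.01288 mol.
n(ZnO) = 0.01288 / 2 = 0.006442 mol.
mass ZnO = 0.006442 x 81.38 = 0.5243 g, so %ZnO = 0.5243/0.9097 x 100 = 57.6%.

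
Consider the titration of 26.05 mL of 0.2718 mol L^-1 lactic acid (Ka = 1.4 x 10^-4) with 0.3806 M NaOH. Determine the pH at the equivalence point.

8.53

n(HC3H5O3) = 0.2718 x 0.02605 = 0.007080 mol; V(NaOH) at equivalence = 0.007080/0.3806 = 0.01860 L.
At equivalence all the acid is converted to C3H5O3-; total volume = 0.02605 + 0.01860 = 0.04465 L, so [C3H5O3-] = 0.007080/0.04465 = 0.1586 M.
Kb = Kw/Ka = 1.0e-14 / 1.4 x 10^-4 = 7.14e-11.
[OH^-] = sqrt(Kb x [C3H5O3-]) = sqrt(7.14e-11 x 0.1586) = 3.37e-6 M.
pOH = 5.47, so pH = 14.00 - 5.47 = 8.53.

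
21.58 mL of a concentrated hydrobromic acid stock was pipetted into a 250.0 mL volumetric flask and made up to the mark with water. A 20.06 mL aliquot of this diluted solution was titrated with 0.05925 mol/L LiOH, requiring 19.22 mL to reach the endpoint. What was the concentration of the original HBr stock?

0.658 M

n(LiOH) = 0.05925 x 0.01922 = 0.001139 mol.
n(HBr) in the aliquot = 0.001139 mol.
[diluted HBr] = 0.001139 / 0.02006 = 0.05677 M.
Dilution factor = 250.0/21.58 = 11.58, so [stock] = 0.05677 x 11.58 = 0.658 M.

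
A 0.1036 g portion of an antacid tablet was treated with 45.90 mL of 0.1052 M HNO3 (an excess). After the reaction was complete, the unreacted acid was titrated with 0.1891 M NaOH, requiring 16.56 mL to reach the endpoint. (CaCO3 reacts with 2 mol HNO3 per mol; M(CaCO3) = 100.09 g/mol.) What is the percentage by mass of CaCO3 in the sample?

82.0%

Total n(HNO3) added = 0.1052 x 0.04590 = 0.004829 mol.
n(NaOH) used = 0.1891 x 0.01656 = 0.003131 mol, which equals the excess n(HNO3).
So n(HNO3) consumed by the sample = 0.004829 - 0.003131 = 0.001697 mol.
n(CaCO3) = 0.001697 / 2 = 0.0008486 mol.
mass CaCO3 = 0.0008486 x 100.09 = 0.08494 g, so %CaCO3 = 0.08494/0.1036 x 100 = 82.0%.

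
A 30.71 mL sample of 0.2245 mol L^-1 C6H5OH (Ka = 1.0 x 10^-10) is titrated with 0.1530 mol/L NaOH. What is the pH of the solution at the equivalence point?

11.48

n(C6H5OH) = 0.2245 x 0.03071 = 0.006894 mol; V(NaOH) at equivalence = 0.006894/0.1530 = 0.04506 L.
At equivalence all the acid is converted to C6H5O-; total volume = 0.03071 + 0.04506 = 0.07577 L, so [C6H5O-] = 0.006894/0.07577 = 0.09099 M.
Kb = Kw/Ka = 1.0e-14 / 1.0 x 10^-10 = 0.000100.
[OH^-] = sqrt(Kb x [C6H5O-]) = sqrt(0.000100 x 0.09099) = 0.00302 M.
pOH = 2.52, so pH = 14.00 - 2.52 = 11.48.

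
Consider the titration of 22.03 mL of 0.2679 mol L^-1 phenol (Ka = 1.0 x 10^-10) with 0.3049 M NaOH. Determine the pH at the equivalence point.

n(C6H5OH) = 0.2679 x 0.02203 = 0.005902 mol; V(NaOH) at equivalence = 0.005902/0.3049 = 0.01936 L.
At equivalence all the acid is converted to C6H5O-; total volume = 0.02203 + 0.01936 = 0.04139 L, so [C6H5O-] = 0.005902/0.04139 = 0.1426 M.
Kb = Kw/Ka = 1.0e-14 / 1.0 x 10^-10 = 0.000100.
[OH^-] = sqrt(Kb x [C6H5O-]) = sqrt(0.000100 x 0.1426) = 0.00378 M.
pOH = 2.42, so pH = 14.00 - 2.42 = 11.58.

11.58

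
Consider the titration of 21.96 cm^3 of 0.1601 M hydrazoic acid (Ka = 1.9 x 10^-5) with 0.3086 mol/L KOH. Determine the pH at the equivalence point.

n(HN3) = 0.1601 x 0.02196 = 0.003516 mol; V(KOH) at equivalence = 0.003516/0.3086 = 0.01139 L.
At equivalence all the acid is converted to N3-; total volume = 0.02196 + 0.01139 = 0.03335 L, so [N3-] = 0.003516/0.03335 = 0.1054 M.
Kb = Kw/Ka = 1.0e-14 / 1.9 x 10^-5 = 5.26e-10.
[OH^-] = sqrt(Kb x [N3-]) = sqrt(5.26e-10 x 0.1054) = 7.45e-6 M.
pOH = 5.13, so pH = 14.00 - 5.13 = 8.87.

8.87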